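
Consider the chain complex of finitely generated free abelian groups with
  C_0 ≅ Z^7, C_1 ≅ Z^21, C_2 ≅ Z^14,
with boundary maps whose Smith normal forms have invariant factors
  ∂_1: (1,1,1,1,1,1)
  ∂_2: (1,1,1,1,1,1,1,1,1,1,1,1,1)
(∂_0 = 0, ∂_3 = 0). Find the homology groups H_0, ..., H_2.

H_0 = Z,  H_1 = Z^2,  H_2 = Z.

H_0: b_0 = 7 − 0 − 6 = 1; torsion from ∂_1 factors > 1: none. So H_0 = Z.
H_1: b_1 = 21 − 6 − 13 = 2; torsion from ∂_2 factors > 1: none. So H_1 = Z^2.
H_2: b_2 = 14 − 13 − 0 = 1; torsion from ∂_3 factors > 1: none. So H_2 = Z.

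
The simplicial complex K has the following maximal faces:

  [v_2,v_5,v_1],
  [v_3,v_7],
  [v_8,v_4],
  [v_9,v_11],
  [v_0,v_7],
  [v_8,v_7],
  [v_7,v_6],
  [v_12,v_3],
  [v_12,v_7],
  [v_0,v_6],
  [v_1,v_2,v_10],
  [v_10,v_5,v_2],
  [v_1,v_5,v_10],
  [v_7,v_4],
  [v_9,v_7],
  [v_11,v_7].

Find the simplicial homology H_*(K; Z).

H_0 = Z^2,  H_1 = Z^4,  H_2 = Z.

Fix the vertex order v_0 < v_1 < v_2 < v_3 < v_4 < v_5 < v_6 < v_7 < v_8 < v_9 < v_10 < v_11 < v_12 and write every simplex with vertices in increasing order. Then dim K = 2 and the simplices of K are:

  0-simplices (13): [v_0], [v_1], [v_2], [v_3], [v_4], [v_5], [v_6], [v_7], [v_8], [v_9], [v_10], [v_11], [v_12]
  1-simplices (18): (18 of them)
  2-simplices (4): [v_1,v_2,v_5], [v_1,v_2,v_10], [v_1,v_5,v_10], [v_2,v_5,v_10]

so the chain groups are C_0 ≅ Z^13, C_1 ≅ Z^18, C_2 ≅ Z^4.

Boundary ∂_1: C_1 → C_0 is given by ∂[p,q] = [q] − [p]. For instance
  ∂[v_7,v_8] = [v_8] − [v_7].
This gives a 13×18 integer matrix of rank 11; reducing to Smith normal form yields diagonal entries (1,1,1,1,1,1,1,1,1,1,1).

The boundary map ∂_2: C_2 → C_1 sends each 2-simplex [p,q,r] to [q,r] − [p,r] + [p,q]. For instance
  ∂[v_1,v_5,v_10] = [v_5,v_10] − [v_1,v_10] + [v_1,v_5],
  ∂[v_1,v_2,v_10] = [v_2,v_10] − [v_1,v_10] + [v_1,v_2].
This gives a 18×4 integer matrix of rank 3; reducing to Smith normal form yields diagonal entries (1,1,1).

Reading off H_k = ker ∂_k / im ∂_{k+1}:

  H_0: rank C_0 − rank ∂_1 = 13 − 11 = 2, and the invariant factors of ∂_1 are all 1, so H_0 = Z^2.
  H_1: rank ker ∂_1 − rank ∂_2 = (18 − 11) − 3 = 4, and the invariant factors of ∂_2 are all 1, so H_1 = Z^4.
  H_2: rank ker ∂_2 − rank ∂_3 = (4 − 3) − 0 = 1, and there is no ∂_3, so H_2 = Z.

(K is a triangulation of the disjoint union of a wedge of 4 circles and the 2-sphere S^2.)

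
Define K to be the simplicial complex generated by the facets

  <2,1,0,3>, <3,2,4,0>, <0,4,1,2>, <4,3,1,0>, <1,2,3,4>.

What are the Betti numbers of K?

b_0 = 1, b_1 = 0, b_2 = 0, b_3 = 1.

Take the total order 0 < 1 < 2 < 3 < 4 on the vertex set. Then K (dimension 3) consists of the simplices:

  0-simplices (5): [0], [1], [2], [3], [4]
  1-simplices (10): [0,1], [0,2], [0,3], [0,4], [1,2], [1,3], [1,4], [2,3], [2,4], [3,4]
  2-simplices (10): [0,1,2], [0,1,3], [0,1,4], [0,2,3], [0,2,4], [0,3,4], [1,2,3], [1,2,4], [1,3,4], [2,3,4]
  3-simplices (5): [0,1,2,3], [0,1,2,4], [0,1,3,4], [0,2,3,4], [1,2,3,4]

Hence C_0 ≅ Z^5, C_1 ≅ Z^10, C_2 ≅ Z^10, C_3 ≅ Z^5.

Boundary ∂_1: C_1 → C_0 maps an edge to its endpoints' difference, ∂[p,q] = q − p. For instance
  ∂[2,3] = [3] − [2].
This gives a 5×10 integer matrix of rank 4; reducing to Smith normal form yields diagonal entries (1,1,1,1).

∂_2: C_2 → C_1 sends each 2-simplex [p,q,r] to [q,r] − [p,r] + [p,q]. For instance
  ∂[2,3,4] = [3,4] − [2,4] + [2,3],
  ∂[0,2,3] = [2,3] − [0,3] + [0,2].
As a 10×10 matrix over Z this has rank 6, with invariant factors (1,1,1,1,1,1).

∂_3: C_3 → C_2 sends each 3-simplex σ to the alternating sum Σ_i (−1)^i (σ with its i-th vertex removed). For instance
  ∂[0,1,3,4] = [1,3,4] − [0,3,4] + [0,1,4] − [0,1,3],
  ∂[0,1,2,3] = [1,2,3] − [0,2,3] + [0,1,3] − [0,1,2].
The 10×5 boundary matrix has rank 4 and Smith normal form diag(1,1,1,1).

Now H_k = ker ∂_k / im ∂_{k+1}, so:

  H_0: rank C_0 − rank ∂_1 = 5 − 4 = 1, and the invariant factors of ∂_1 are all 1, so H_0 ≅ Z.
  H_1: rank ker ∂_1 − rank ∂_2 = (10 − 4) − 6 = 0, and the invariant factors of ∂_2 are all 1, so H_1 ≅ 0.
  H_2: rank ker ∂_2 − rank ∂_3 = (10 − 6) − 4 = 0, and the invariant factors of ∂_3 are all 1, so H_2 ≅ 0.
  H_3: rank ker ∂_3 − rank ∂_4 = (5 − 4) − 0 = 1, and there is no ∂_4, so H_3 ≅ Z.

(K is a triangulation of the 3-sphere S^3.)

Hence the Betti numbers are b_0 = 1, b_1 = 0, b_2 = 0, b_3 = 1.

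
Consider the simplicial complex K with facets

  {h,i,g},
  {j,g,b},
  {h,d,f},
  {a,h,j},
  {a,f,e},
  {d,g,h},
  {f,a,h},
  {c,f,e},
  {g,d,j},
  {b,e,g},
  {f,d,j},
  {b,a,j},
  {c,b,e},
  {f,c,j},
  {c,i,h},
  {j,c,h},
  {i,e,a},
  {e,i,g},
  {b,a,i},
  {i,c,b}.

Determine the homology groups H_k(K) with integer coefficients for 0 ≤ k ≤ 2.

H_0 ≅ Z,  H_1 ≅ Z ⊕ Z/2Z,  H_2 = 0.

Fix the vertex order a < b < c < d < e < f < g < h < i < j and write every simplex with vertices in increasing order. Then dim K = 2 and the simplices of K are:

  0-simplices (10): a, b, c, d, e, f, g, h, i, j
  1-simplices (30): ab, ae, af, ah, ai, aj, bc, be, bg, bi, bj, ce, cf, ch, ci, cj, df, dg, dh, dj, ef, eg, ei, fh, fj, gh, gi, gj, hi, hj
  2-simplices (20): abi, abj, aef, aei, afh, ahj, bce, bci, beg, bgj, cef, cfj, chi, chj, dfh, dfj, dgh, dgj, egi, ghi

so the chain groups are C_0 ≅ Z^10, C_1 ≅ Z^30, C_2 ≅ Z^20.

∂_1: C_1 → C_0 sends each edge [p,q] (with p < q) to q − p.
The resulting 10×30 matrix has rank 9, and its Smith normal form has invariant factors (1,1,1,1,1,1,1,1,1).

Boundary ∂_2: C_2 → C_1 sends each 2-simplex [p,q,r] to [q,r] − [p,r] + [p,q]. For instance
  ∂dfh = fh − dh + df,
  ∂egi = gi − ei + eg.
The resulting 30×20 matrix has rank 20, and its Smith normal form has invariant factors (1,1,1,1,1,1,1,1,1,1,1,1,1,1,1,1,1,1,1,2).

Now H_k = ker ∂_k / im ∂_{k+1}, so:

  H_0: rank C_0 − rank ∂_1 = 10 − 9 = 1, and the invariant factors of ∂_1 are all 1, so H_0 = Z.
  H_1: rank ker ∂_1 − rank ∂_2 = (30 − 9) − 20 = 1, and ∂_2 has invariant factor 2 > 1, so H_1 = Z ⊕ Z/2Z.
  H_2: rank ker ∂_2 − rank ∂_3 = (20 − 20) − 0 = 0, and there is no ∂_3, so H_2 = 0.

As a check, the Euler characteristic is 10 − 30 + 20 = 0, which agrees with 1 − 1 + 0 = 0.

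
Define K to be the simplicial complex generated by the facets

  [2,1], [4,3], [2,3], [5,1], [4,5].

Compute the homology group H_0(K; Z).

H_0 = Z.

Order the vertices as 1 < 2 < 3 < 4 < 5. Listing each simplex with vertices in this order, K has dimension 1 with simplices:

  0-simplices (5): [1], [2], [3], [4], [5]
  1-simplices (5): [1,2], [1,5], [2,3], [3,4], [4,5]

Hence C_0 ≅ Z^5, C_1 ≅ Z^5.

∂_1: C_1 → C_0 maps an edge to its endpoints' difference, ∂[p,q] = q − p. For instance
  ∂[1,5] = [5] − [1].
The resulting 5×5 matrix has rank 4, and its Smith normal form has invariant factors (1,1,1,1).

Reading off H_k = ker ∂_k / im ∂_{k+1}:

  H_0: rank C_0 − rank ∂_1 = 5 − 4 = 1, and the invariant factors of ∂_1 are all 1, so H_0 ≅ Z.

(K is a triangulation of the circle S^1.)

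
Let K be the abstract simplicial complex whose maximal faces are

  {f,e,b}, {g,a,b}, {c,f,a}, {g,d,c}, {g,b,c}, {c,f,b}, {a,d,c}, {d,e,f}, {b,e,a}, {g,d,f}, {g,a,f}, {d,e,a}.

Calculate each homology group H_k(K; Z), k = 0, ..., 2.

Order the vertices as a < b < c < d < e < f < g. Listing each simplex with vertices in this order, K has dimension 2 with simplices:

  0-simplices (7): a, b, c, d, e, f, g
  1-simplices (18): ab, ac, ad, ae, af, ag, bc, be, bf, bg, cd, cf, cg, de, df, dg, ef, fg
  2-simplices (12): abe, abg, acd, acf, ade, afg, bcf, bcg, bef, cdg, def, dfg

Hence C_0 ≅ Z^7, C_1 ≅ Z^18, C_2 ≅ Z^12.

The boundary map ∂_1: C_1 → C_0 maps an edge to its endpoints' difference, ∂[p,q] = q − p. For instance
  ∂cg = g − c.
This gives a 7×18 integer matrix of rank 6; reducing to Smith normal form yields diagonal entries (1,1,1,1,1,1).

∂_2: C_2 → C_1 sends each 2-simplex [p,q,r] to [q,r] − [p,r] + [p,q]. For instance
  ∂bef = ef − bf + be,
  ∂acd = cd − ad + ac.
The 18×12 boundary matrix has rank 12 and Smith normal form diag(1,1,1,1,1,1,1,1,1,1,1,2).

Now H_k = ker ∂_k / im ∂_{k+1}, so:

  H_0: rank C_0 − rank ∂_1 = 7 − 6 = 1, and the invariant factors of ∂_1 are all 1, so H_0 ≅ Z.
  H_1: rank ker ∂_1 − rank ∂_2 = (18 − 6) − 12 = 0, and ∂_2 has invariant factor 2 > 1, so H_1 ≅ Z/2.
  H_2: rank ker ∂_2 − rank ∂_3 = (12 − 12) − 0 = 0, and there is no ∂_3, so H_2 ≅ 0.

As a check, the Euler characteristic is 7 − 18 + 12 = 1, which agrees with 1 − 0 + 0 = 1.

H_0 ≅ Z,  H_1 ≅ Z/2,  H_2 = 0.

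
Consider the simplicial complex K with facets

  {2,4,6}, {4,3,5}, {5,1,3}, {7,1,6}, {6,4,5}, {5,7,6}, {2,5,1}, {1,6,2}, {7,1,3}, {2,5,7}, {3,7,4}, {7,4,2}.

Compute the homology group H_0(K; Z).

H_0 = Z.

Take the total order 1 < 2 < 3 < 4 < 5 < 6 < 7 on the vertex set. Then K (dimension 2) consists of the simplices:

  0-simplices (7): [1], [2], [3], [4], [5], [6], [7]
  1-simplices (18): [1,2], [1,3], [1,5], [1,6], [1,7], [2,4], [2,5], [2,6], [2,7], [3,4], [3,5], [3,7], [4,5], [4,6], [4,7], [5,6], [5,7], [6,7]
  2-simplices (12): [1,2,5], [1,2,6], [1,3,5], [1,3,7], [1,6,7], [2,4,6], [2,4,7], [2,5,7], [3,4,5], [3,4,7], [4,5,6], [5,6,7]

giving chain groups C_0 ≅ Z^7, C_1 ≅ Z^18, C_2 ≅ Z^12.

The boundary map ∂_1: C_1 → C_0 sends each edge [p,q] (with p < q) to q − p. For instance
  ∂[5,7] = [7] − [5].
As a 7×18 matrix over Z this has rank 6, with invariant factors (1,1,1,1,1,1).

The boundary map ∂_2: C_2 → C_1 maps a triangle to the signed sum of its edges. For instance
  ∂[1,2,6] = [2,6] − [1,6] + [1,2],
  ∂[4,5,6] = [5,6] − [4,6] + [4,5].
The resulting 18×12 matrix has rank 12, and its Smith normal form has invariant factors (1,1,1,1,1,1,1,1,1,1,1,2).

Reading off H_k = ker ∂_k / im ∂_{k+1}:

  H_0: rank C_0 − rank ∂_1 = 7 − 6 = 1, and the invariant factors of ∂_1 are all 1, so H_0 = Z.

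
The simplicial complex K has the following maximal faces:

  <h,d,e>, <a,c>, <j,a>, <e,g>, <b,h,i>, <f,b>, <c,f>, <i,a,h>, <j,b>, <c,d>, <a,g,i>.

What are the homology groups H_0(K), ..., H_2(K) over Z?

H_0 ≅ Z,  H_1 ≅ Z^4,  H_2 = 0.

We work with the vertex ordering a < b < c < d < e < f < g < h < i < j. The simplices of K, each written with vertices in increasing order, are:

  0-simplices (10): a, b, c, d, e, f, g, h, i, j
  1-simplices (17): ac, ag, ah, ai, aj, bf, bh, bi, bj, cd, cf, de, dh, eg, eh, gi, hi
  2-simplices (4): agi, ahi, bhi, deh

Hence C_0 ≅ Z^10, C_1 ≅ Z^17, C_2 ≅ Z^4.

Boundary ∂_1: C_1 → C_0 sends each edge [p,q] (with p < q) to q − p.
The resulting 10×17 matrix has rank 9, and its Smith normal form has invariant factors (1,1,1,1,1,1,1,1,1).

The boundary map ∂_2: C_2 → C_1 acts by ∂[p,q,r] = [q,r] − [p,r] + [p,q]. For instance
  ∂deh = eh − dh + de,
  ∂agi = gi − ai + ag.
As a 17×4 matrix over Z this has rank 4, with invariant factors (1,1,1,1).

Reading off H_k = ker ∂_k / im ∂_{k+1}:

  H_0: rank C_0 − rank ∂_1 = 10 − 9 = 1, and the invariant factors of ∂_1 are all 1, so H_0 ≅ Z.
  H_1: rank ker ∂_1 − rank ∂_2 = (17 − 9) − 4 = 4, and the invariant factors of ∂_2 are all 1, so H_1 ≅ Z^4.
  H_2: rank ker ∂_2 − rank ∂_3 = (4 − 4) − 0 = 0, and there is no ∂_3, so H_2 ≅ 0.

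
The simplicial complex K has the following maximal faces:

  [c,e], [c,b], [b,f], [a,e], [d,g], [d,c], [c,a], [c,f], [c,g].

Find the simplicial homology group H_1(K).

Fix the vertex order a < b < c < d < e < f < g and write every simplex with vertices in increasing order. Then dim K = 1 and the simplices of K are:

  0-simplices (7): a, b, c, d, e, f, g
  1-simplices (9): ac, ae, bc, bf, cd, ce, cf, cg, dg

giving chain groups C_0 ≅ Z^7, C_1 ≅ Z^9.

∂_1: C_1 → C_0 maps an edge to its endpoints' difference, ∂[p,q] = q − p. For instance
  ∂cg = g − c.
The resulting 7×9 matrix has rank 6, and its Smith normal form has invariant factors (1,1,1,1,1,1).

Reading off H_k = ker ∂_k / im ∂_{k+1}:

  H_1: rank ker ∂_1 − rank ∂_2 = (9 − 6) − 0 = 3, and there is no ∂_2, so H_1 = Z^3.

H_1 = Z^3.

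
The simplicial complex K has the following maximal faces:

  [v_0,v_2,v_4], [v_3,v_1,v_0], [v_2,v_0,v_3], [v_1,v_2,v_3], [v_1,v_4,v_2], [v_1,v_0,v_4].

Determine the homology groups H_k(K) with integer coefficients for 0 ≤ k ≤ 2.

Fix the vertex order v_0 < v_1 < v_2 < v_3 < v_4 and write every simplex with vertices in increasing order. Then dim K = 2 and the simplices of K are:

  0-simplices (5): [v_0], [v_1], [v_2], [v_3], [v_4]
  1-simplices (9): [v_0,v_1], [v_0,v_2], [v_0,v_3], [v_0,v_4], [v_1,v_2], [v_1,v_3], [v_1,v_4], [v_2,v_3], [v_2,v_4]
  2-simplices (6): [v_0,v_1,v_3], [v_0,v_1,v_4], [v_0,v_2,v_3], [v_0,v_2,v_4], [v_1,v_2,v_3], [v_1,v_2,v_4]

so the chain groups are C_0 ≅ Z^5, C_1 ≅ Z^9, C_2 ≅ Z^6.

Boundary ∂_1: C_1 → C_0 is given by ∂[p,q] = [q] − [p]. For instance
  ∂[v_0,v_4] = [v_4] − [v_0].
The 5×9 boundary matrix has rank 4 and Smith normal form diag(1,1,1,1).

The boundary map ∂_2: C_2 → C_1 acts by ∂[p,q,r] = [q,r] − [p,r] + [p,q]. For instance
  ∂[v_1,v_2,v_3] = [v_2,v_3] − [v_1,v_3] + [v_1,v_2],
  ∂[v_0,v_1,v_4] = [v_1,v_4] − [v_0,v_4] + [v_0,v_1].
The 9×6 boundary matrix has rank 5 and Smith normal form diag(1,1,1,1,1).

Reading off H_k = ker ∂_k / im ∂_{k+1}:

  H_0: rank C_0 − rank ∂_1 = 5 − 4 = 1, and the invariant factors of ∂_1 are all 1, so H_0 ≅ Z.
  H_1: rank ker ∂_1 − rank ∂_2 = (9 − 4) − 5 = 0, and the invariant factors of ∂_2 are all 1, so H_1 ≅ 0.
  H_2: rank ker ∂_2 − rank ∂_3 = (6 − 5) − 0 = 1, and there is no ∂_3, so H_2 ≅ Z.

As a check, the Euler characteristic is 5 − 9 + 6 = 2, which agrees with 1 − 0 + 1 = 2.
(K is a triangulation of the 2-sphere S^2.)

H_0 ≅ Z,  H_1 = 0,  H_2 ≅ Z.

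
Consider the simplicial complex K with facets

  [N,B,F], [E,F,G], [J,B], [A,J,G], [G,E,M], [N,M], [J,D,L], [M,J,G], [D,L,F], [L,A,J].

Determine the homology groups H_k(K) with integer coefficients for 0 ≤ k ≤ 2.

We work with the vertex ordering A < B < D < E < F < G < J < L < M < N. The simplices of K, each written with vertices in increasing order, are:

  0-simplices (10): A, B, D, E, F, G, J, L, M, N
  1-simplices (20): AG, AJ, AL, BF, BJ, BN, DF, DJ, DL, EF, EG, EM, FG, FL, FN, GJ, GM, JL, JM, MN
  2-simplices (8): AGJ, AJL, BFN, DFL, DJL, EFG, EGM, GJM

Hence C_0 ≅ Z^10, C_1 ≅ Z^20, C_2 ≅ Z^8.

The boundary map ∂_1: C_1 → C_0 maps an edge to its endpoints' difference, ∂[p,q] = q − p. For instance
  ∂BJ = J − B.
This gives a 10×20 integer matrix of rank 9; reducing to Smith normal form yields diagonal entries (1,1,1,1,1,1,1,1,1).

The boundary map ∂_2: C_2 → C_1 acts by ∂[p,q,r] = [q,r] − [p,r] + [p,q]. For instance
  ∂AGJ = GJ − AJ + AG,
  ∂EGM = GM − EM + EG.
The resulting 20×8 matrix has rank 8, and its Smith normal form has invariant factors (1,1,1,1,1,1,1,1).

Computing H_k = (kernel of ∂_k) / (image of ∂_{k+1}):

  H_0: rank C_0 − rank ∂_1 = 10 − 9 = 1, and the invariant factors of ∂_1 are all 1, so H_0 = Z.
  H_1: rank ker ∂_1 − rank ∂_2 = (20 − 9) − 8 = 3, and the invariant factors of ∂_2 are all 1, so H_1 = Z^3.
  H_2: rank ker ∂_2 − rank ∂_3 = (8 − 8) − 0 = 0, and there is no ∂_3, so H_2 = 0.

H_0 = Z,  H_1 = Z^3,  H_2 = 0.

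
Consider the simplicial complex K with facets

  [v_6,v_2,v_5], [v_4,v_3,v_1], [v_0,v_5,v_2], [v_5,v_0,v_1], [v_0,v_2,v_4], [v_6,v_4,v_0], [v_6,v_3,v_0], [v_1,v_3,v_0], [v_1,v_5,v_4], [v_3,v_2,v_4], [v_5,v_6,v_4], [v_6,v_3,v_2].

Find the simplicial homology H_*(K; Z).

H_0 ≅ Z,  H_1 ≅ Z/2,  H_2 = 0.

We work with the vertex ordering v_0 < v_1 < v_2 < v_3 < v_4 < v_5 < v_6. The simplices of K, each written with vertices in increasing order, are:

  0-simplices (7): [v_0], [v_1], [v_2], [v_3], [v_4], [v_5], [v_6]
  1-simplices (18): (18 of them)
  2-simplices (12): (12 of them)

giving chain groups C_0 ≅ Z^7, C_1 ≅ Z^18, C_2 ≅ Z^12.

Boundary ∂_1: C_1 → C_0 maps an edge to its endpoints' difference, ∂[p,q] = q − p.
The resulting 7×18 matrix has rank 6, and its Smith normal form has invariant factors (1,1,1,1,1,1).

The boundary map ∂_2: C_2 → C_1 maps a triangle to the signed sum of its edges. For instance
  ∂[v_2,v_3,v_6] = [v_3,v_6] − [v_2,v_6] + [v_2,v_3],
  ∂[v_1,v_4,v_5] = [v_4,v_5] − [v_1,v_5] + [v_1,v_4].
This gives a 18×12 integer matrix of rank 12; reducing to Smith normal form yields diagonal entries (1,1,1,1,1,1,1,1,1,1,1,2).

Computing H_k = (kernel of ∂_k) / (image of ∂_{k+1}):

  H_0: rank C_0 − rank ∂_1 = 7 − 6 = 1, and the invariant factors of ∂_1 are all 1, so H_0 = Z.
  H_1: rank ker ∂_1 − rank ∂_2 = (18 − 6) − 12 = 0, and ∂_2 has invariant factor 2 > 1, so H_1 = Z/2.
  H_2: rank ker ∂_2 − rank ∂_3 = (12 − 12) − 0 = 0, and there is no ∂_3, so H_2 = 0.

(K is a triangulation of the real projective plane RP^2.)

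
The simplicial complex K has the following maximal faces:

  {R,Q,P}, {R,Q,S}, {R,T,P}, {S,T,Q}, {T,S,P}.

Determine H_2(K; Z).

Take the total order P < Q < R < S < T on the vertex set. Then K (dimension 2) consists of the simplices:

  0-simplices (5): P, Q, R, S, T
  1-simplices (10): PQ, PR, PS, PT, QR, QS, QT, RS, RT, ST
  2-simplices (5): PQR, PRT, PST, QRS, QST

so the chain groups are C_0 ≅ Z^5, C_1 ≅ Z^10, C_2 ≅ Z^5.

∂_1: C_1 → C_0 is given by ∂[p,q] = [q] − [p].
The 5×10 boundary matrix has rank 4 and Smith normal form diag(1,1,1,1).

Boundary ∂_2: C_2 → C_1 sends each 2-simplex [p,q,r] to [q,r] − [p,r] + [p,q]. For instance
  ∂PRT = RT − PT + PR,
  ∂QST = ST − QT + QS.
The resulting 10×5 matrix has rank 5, and its Smith normal form has invariant factors (1,1,1,1,1).

Computing H_k = (kernel of ∂_k) / (image of ∂_{k+1}):

  H_2: rank ker ∂_2 − rank ∂_3 = (5 − 5) − 0 = 0, and there is no ∂_3, so H_2 = 0.

(K is a triangulation of the Möbius band.)

H_2 = 0.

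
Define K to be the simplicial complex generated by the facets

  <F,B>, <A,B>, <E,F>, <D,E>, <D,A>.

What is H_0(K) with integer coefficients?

Take the total order A < B < D < E < F on the vertex set. Then K (dimension 1) consists of the simplices:

  0-simplices (5): A, B, D, E, F
  1-simplices (5): AB, AD, BF, DE, EF

giving chain groups C_0 ≅ Z^5, C_1 ≅ Z^5.

Boundary ∂_1: C_1 → C_0 maps an edge to its endpoints' difference, ∂[p,q] = q − p. For instance
  ∂BF = F − B.
As a 5×5 matrix over Z this has rank 4, with invariant factors (1,1,1,1).

Computing H_k = (kernel of ∂_k) / (image of ∂_{k+1}):

  H_0: rank C_0 − rank ∂_1 = 5 − 4 = 1, and the invariant factors of ∂_1 are all 1, so H_0 ≅ Z.

(K is a triangulation of the circle S^1.)

H_0 ≅ Z.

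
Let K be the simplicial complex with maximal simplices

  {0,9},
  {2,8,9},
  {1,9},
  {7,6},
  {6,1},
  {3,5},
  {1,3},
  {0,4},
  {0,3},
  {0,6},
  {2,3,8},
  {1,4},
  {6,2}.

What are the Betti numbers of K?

We work with the vertex ordering 0 < 1 < 2 < 3 < 4 < 5 < 6 < 7 < 8 < 9. The simplices of K, each written with vertices in increasing order, are:

  0-simplices (10): [0], [1], [2], [3], [4], [5], [6], [7], [8], [9]
  1-simplices (16): [0,3], [0,4], [0,6], [0,9], [1,3], [1,4], [1,6], [1,9], [2,3], [2,6], [2,8], [2,9], [3,5], [3,8], [6,7], [8,9]
  2-simplices (2): [2,3,8], [2,8,9]

so the chain groups are C_0 ≅ Z^10, C_1 ≅ Z^16, C_2 ≅ Z^2.

∂_1: C_1 → C_0 maps an edge to its endpoints' difference, ∂[p,q] = q − p.
The resulting 10×16 matrix has rank 9, and its Smith normal form has invariant factors (1,1,1,1,1,1,1,1,1).

Boundary ∂_2: C_2 → C_1 acts by ∂[p,q,r] = [q,r] − [p,r] + [p,q]. For instance
  ∂[2,3,8] = [3,8] − [2,8] + [2,3],
  ∂[2,8,9] = [8,9] − [2,9] + [2,8].
The resulting 16×2 matrix has rank 2, and its Smith normal form has invariant factors (1,1).

From H_k ≅ ker(∂_k) / im(∂_{k+1}) we obtain:

  H_0: rank C_0 − rank ∂_1 = 10 − 9 = 1, and the invariant factors of ∂_1 are all 1, so H_0 = Z.
  H_1: rank ker ∂_1 − rank ∂_2 = (16 − 9) − 2 = 5, and the invariant factors of ∂_2 are all 1, so H_1 = Z^5.
  H_2: rank ker ∂_2 − rank ∂_3 = (2 − 2) − 0 = 0, and there is no ∂_3, so H_2 = 0.

Hence the Betti numbers are b_0 = 1, b_1 = 5, b_2 = 0.

b_0 = 1, b_1 = 5, b_2 = 0.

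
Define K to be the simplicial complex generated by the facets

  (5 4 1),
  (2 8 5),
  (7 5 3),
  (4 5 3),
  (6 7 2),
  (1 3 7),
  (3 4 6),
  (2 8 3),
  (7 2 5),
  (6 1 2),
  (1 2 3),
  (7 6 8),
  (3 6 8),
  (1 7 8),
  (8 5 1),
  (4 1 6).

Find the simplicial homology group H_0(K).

Take the total order 1 < 2 < 3 < 4 < 5 < 6 < 7 < 8 on the vertex set. Then K (dimension 2) consists of the simplices:

  0-simplices (8): [1], [2], [3], [4], [5], [6], [7], [8]
  1-simplices (24): (24 of them)
  2-simplices (16): [1,2,3], [1,2,6], [1,3,7], [1,4,5], [1,4,6], [1,5,8], [1,7,8], [2,3,8], [2,5,7], [2,5,8], [2,6,7], [3,4,5], [3,4,6], [3,5,7], [3,6,8], [6,7,8]

giving chain groups C_0 ≅ Z^8, C_1 ≅ Z^24, C_2 ≅ Z^16.

Boundary ∂_1: C_1 → C_0 maps an edge to its endpoints' difference, ∂[p,q] = q − p. For instance
  ∂[2,7] = [7] − [2].
This gives a 8×24 integer matrix of rank 7; reducing to Smith normal form yields diagonal entries (1,1,1,1,1,1,1).

∂_2: C_2 → C_1 maps a triangle to the signed sum of its edges. For instance
  ∂[1,7,8] = [7,8] − [1,8] + [1,7],
  ∂[2,5,7] = [5,7] − [2,7] + [2,5].
This gives a 24×16 integer matrix of rank 15; reducing to Smith normal form yields diagonal entries (1,1,1,1,1,1,1,1,1,1,1,1,1,1,1).

Reading off H_k = ker ∂_k / im ∂_{k+1}:

  H_0: rank C_0 − rank ∂_1 = 8 − 7 = 1, and the invariant factors of ∂_1 are all 1, so H_0 ≅ Z.

H_0 = Z.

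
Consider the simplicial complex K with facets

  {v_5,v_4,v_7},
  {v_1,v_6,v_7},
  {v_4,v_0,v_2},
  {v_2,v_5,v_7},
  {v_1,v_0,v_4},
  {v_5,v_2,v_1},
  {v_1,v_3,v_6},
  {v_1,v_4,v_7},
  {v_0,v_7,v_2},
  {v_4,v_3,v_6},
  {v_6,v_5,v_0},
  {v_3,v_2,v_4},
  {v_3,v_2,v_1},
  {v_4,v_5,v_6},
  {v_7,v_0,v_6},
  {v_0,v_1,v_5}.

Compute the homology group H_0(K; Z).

H_0 = Z.

Fix the vertex order v_0 < v_1 < v_2 < v_3 < v_4 < v_5 < v_6 < v_7 and write every simplex with vertices in increasing order. Then dim K = 2 and the simplices of K are:

  0-simplices (8): [v_0], [v_1], [v_2], [v_3], [v_4], [v_5], [v_6], [v_7]
  1-simplices (24): (24 of them)
  2-simplices (16): (16 of them)

Hence C_0 ≅ Z^8, C_1 ≅ Z^24, C_2 ≅ Z^16.

Boundary ∂_1: C_1 → C_0 maps an edge to its endpoints' difference, ∂[p,q] = q − p.
The resulting 8×24 matrix has rank 7, and its Smith normal form has invariant factors (1,1,1,1,1,1,1).

∂_2: C_2 → C_1 maps a triangle to the signed sum of its edges. For instance
  ∂[v_0,v_5,v_6] = [v_5,v_6] − [v_0,v_6] + [v_0,v_5],
  ∂[v_1,v_2,v_5] = [v_2,v_5] − [v_1,v_5] + [v_1,v_2].
This gives a 24×16 integer matrix of rank 15; reducing to Smith normal form yields diagonal entries (1,1,1,1,1,1,1,1,1,1,1,1,1,1,1).

Reading off H_k = ker ∂_k / im ∂_{k+1}:

  H_0: rank C_0 − rank ∂_1 = 8 − 7 = 1, and the invariant factors of ∂_1 are all 1, so H_0 ≅ Z.

(K is a triangulation of the torus T^2.)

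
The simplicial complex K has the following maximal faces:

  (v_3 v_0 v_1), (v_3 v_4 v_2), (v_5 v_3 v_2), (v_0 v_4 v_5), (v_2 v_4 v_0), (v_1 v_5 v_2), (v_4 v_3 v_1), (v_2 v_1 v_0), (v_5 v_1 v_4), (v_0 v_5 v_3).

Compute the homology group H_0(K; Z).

Fix the vertex order v_0 < v_1 < v_2 < v_3 < v_4 < v_5 and write every simplex with vertices in increasing order. Then dim K = 2 and the simplices of K are:

  0-simplices (6): [v_0], [v_1], [v_2], [v_3], [v_4], [v_5]
  1-simplices (15): (15 of them)
  2-simplices (10): [v_0,v_1,v_2], [v_0,v_1,v_3], [v_0,v_2,v_4], [v_0,v_3,v_5], [v_0,v_4,v_5], [v_1,v_2,v_5], [v_1,v_3,v_4], [v_1,v_4,v_5], [v_2,v_3,v_4], [v_2,v_3,v_5]

so the chain groups are C_0 ≅ Z^6, C_1 ≅ Z^15, C_2 ≅ Z^10.

Boundary ∂_1: C_1 → C_0 maps an edge to its endpoints' difference, ∂[p,q] = q − p. For instance
  ∂[v_2,v_3] = [v_3] − [v_2].
As a 6×15 matrix over Z this has rank 5, with invariant factors (1,1,1,1,1).

Boundary ∂_2: C_2 → C_1 maps a triangle to the signed sum of its edges. For instance
  ∂[v_1,v_4,v_5] = [v_4,v_5] − [v_1,v_5] + [v_1,v_4],
  ∂[v_0,v_1,v_2] = [v_1,v_2] − [v_0,v_2] + [v_0,v_1].
As a 15×10 matrix over Z this has rank 10, with invariant factors (1,1,1,1,1,1,1,1,1,2).

Reading off H_k = ker ∂_k / im ∂_{k+1}:

  H_0: rank C_0 − rank ∂_1 = 6 − 5 = 1, and the invariant factors of ∂_1 are all 1, so H_0 = Z.

H_0 = Z.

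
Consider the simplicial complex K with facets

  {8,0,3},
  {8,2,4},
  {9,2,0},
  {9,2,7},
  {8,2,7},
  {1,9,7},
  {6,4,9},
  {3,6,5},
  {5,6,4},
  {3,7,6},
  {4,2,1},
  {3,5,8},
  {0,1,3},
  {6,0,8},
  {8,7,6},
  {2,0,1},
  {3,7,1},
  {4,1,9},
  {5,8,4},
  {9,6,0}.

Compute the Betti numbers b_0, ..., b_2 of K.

Take the total order 0 < 1 < 2 < 3 < 4 < 5 < 6 < 7 < 8 < 9 on the vertex set. Then K (dimension 2) consists of the simplices:

  0-simplices (10): [0], [1], [2], [3], [4], [5], [6], [7], [8], [9]
  1-simplices (30): (30 of them)
  2-simplices (20): (20 of them)

giving chain groups C_0 ≅ Z^10, C_1 ≅ Z^30, C_2 ≅ Z^20.

Boundary ∂_1: C_1 → C_0 maps an edge to its endpoints' difference, ∂[p,q] = q − p. For instance
  ∂[2,9] = [9] − [2].
The 10×30 boundary matrix has rank 9 and Smith normal form diag(1,1,1,1,1,1,1,1,1).

The boundary map ∂_2: C_2 → C_1 maps a triangle to the signed sum of its edges. For instance
  ∂[4,5,6] = [5,6] − [4,6] + [4,5],
  ∂[1,4,9] = [4,9] − [1,9] + [1,4].
The resulting 30×20 matrix has rank 20, and its Smith normal form has invariant factors (1,1,1,1,1,1,1,1,1,1,1,1,1,1,1,1,1,1,1,2).

Now H_k = ker ∂_k / im ∂_{k+1}, so:

  H_0: rank C_0 − rank ∂_1 = 10 − 9 = 1, and the invariant factors of ∂_1 are all 1, so H_0 = Z.
  H_1: rank ker ∂_1 − rank ∂_2 = (30 − 9) − 20 = 1, and ∂_2 has invariant factor 2 > 1, so H_1 = Z ⊕ Z/2.
  H_2: rank ker ∂_2 − rank ∂_3 = (20 − 20) − 0 = 0, and there is no ∂_3, so H_2 = 0.

As a check, the Euler characteristic is 10 − 30 + 20 = 0, which agrees with 1 − 1 + 0 = 0.

Hence the Betti numbers are b_0 = 1, b_1 = 1, b_2 = 0.

b_0 = 1, b_1 = 1, b_2 = 0.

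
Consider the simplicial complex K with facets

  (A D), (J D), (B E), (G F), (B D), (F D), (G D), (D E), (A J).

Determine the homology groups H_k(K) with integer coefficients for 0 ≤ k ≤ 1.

H_0 = Z,  H_1 = Z^3.

K has 7 vertices, 9 edges.
rank ∂_0 = 0, rank ∂_1 = 6 ⇒ b_0 = 7 − 0 − 6 = 1; all invariant factors of ∂_1 are 1 so no torsion. So H_0 ≅ Z.
rank ∂_1 = 6, rank ∂_2 = 0 ⇒ b_1 = 9 − 6 − 0 = 3. So H_1 ≅ Z^3.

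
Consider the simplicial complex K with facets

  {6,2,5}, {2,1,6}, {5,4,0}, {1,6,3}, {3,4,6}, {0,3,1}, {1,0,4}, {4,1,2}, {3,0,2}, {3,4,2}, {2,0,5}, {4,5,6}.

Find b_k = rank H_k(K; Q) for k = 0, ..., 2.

b_0 = 1, b_1 = 0, b_2 = 0.

Fix the vertex order 0 < 1 < 2 < 3 < 4 < 5 < 6 and write every simplex with vertices in increasing order. Then dim K = 2 and the simplices of K are:

  0-simplices (7): [0], [1], [2], [3], [4], [5], [6]
  1-simplices (18): [0,1], [0,2], [0,3], [0,4], [0,5], [1,2], [1,3], [1,4], [1,6], [2,3], [2,4], [2,5], [2,6], [3,4], [3,6], [4,5], [4,6], [5,6]
  2-simplices (12): [0,1,3], [0,1,4], [0,2,3], [0,2,5], [0,4,5], [1,2,4], [1,2,6], [1,3,6], [2,3,4], [2,5,6], [3,4,6], [4,5,6]

Hence C_0 ≅ Z^7, C_1 ≅ Z^18, C_2 ≅ Z^12.

The boundary map ∂_1: C_1 → C_0 maps an edge to its endpoints' difference, ∂[p,q] = q − p.
This gives a 7×18 integer matrix of rank 6; reducing to Smith normal form yields diagonal entries (1,1,1,1,1,1).

Boundary ∂_2: C_2 → C_1 maps a triangle to the signed sum of its edges. For instance
  ∂[0,1,3] = [1,3] − [0,3] + [0,1],
  ∂[1,3,6] = [3,6] − [1,6] + [1,3].
The resulting 18×12 matrix has rank 12, and its Smith normal form has invariant factors (1,1,1,1,1,1,1,1,1,1,1,2).

Computing H_k = (kernel of ∂_k) / (image of ∂_{k+1}):

  H_0: rank C_0 − rank ∂_1 = 7 − 6 = 1, and the invariant factors of ∂_1 are all 1, so H_0 ≅ Z.
  H_1: rank ker ∂_1 − rank ∂_2 = (18 − 6) − 12 = 0, and ∂_2 has invariant factor 2 > 1, so H_1 ≅ Z_2.
  H_2: rank ker ∂_2 − rank ∂_3 = (12 − 12) − 0 = 0, and there is no ∂_3, so H_2 ≅ 0.

As a check, the Euler characteristic is 7 − 18 + 12 = 1, which agrees with 1 − 0 + 0 = 1.
(K is a triangulation of the real projective plane RP^2.)

Hence the Betti numbers are b_0 = 1, b_1 = 0, b_2 = 0.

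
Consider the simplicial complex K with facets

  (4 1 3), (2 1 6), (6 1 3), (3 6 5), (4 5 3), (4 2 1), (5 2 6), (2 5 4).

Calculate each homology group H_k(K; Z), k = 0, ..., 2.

H_0 = Z,  H_1 = 0,  H_2 = Z.

Order the vertices as 1 < 2 < 3 < 4 < 5 < 6. Listing each simplex with vertices in this order, K has dimension 2 with simplices:

  0-simplices (6): [1], [2], [3], [4], [5], [6]
  1-simplices (12): [1,2], [1,3], [1,4], [1,6], [2,4], [2,5], [2,6], [3,4], [3,5], [3,6], [4,5], [5,6]
  2-simplices (8): [1,2,4], [1,2,6], [1,3,4], [1,3,6], [2,4,5], [2,5,6], [3,4,5], [3,5,6]

Hence C_0 ≅ Z^6, C_1 ≅ Z^12, C_2 ≅ Z^8.

The boundary map ∂_1: C_1 → C_0 sends each edge [p,q] (with p < q) to q − p. For instance
  ∂[3,5] = [5] − [3].
As a 6×12 matrix over Z this has rank 5, with invariant factors (1,1,1,1,1).

Boundary ∂_2: C_2 → C_1 acts by ∂[p,q,r] = [q,r] − [p,r] + [p,q]. For instance
  ∂[2,5,6] = [5,6] − [2,6] + [2,5],
  ∂[1,2,6] = [2,6] − [1,6] + [1,2].
The 12×8 boundary matrix has rank 7 and Smith normal form diag(1,1,1,1,1,1,1).

Reading off H_k = ker ∂_k / im ∂_{k+1}:

  H_0: rank C_0 − rank ∂_1 = 6 − 5 = 1, and the invariant factors of ∂_1 are all 1, so H_0 = Z.
  H_1: rank ker ∂_1 − rank ∂_2 = (12 − 5) − 7 = 0, and the invariant factors of ∂_2 are all 1, so H_1 = 0.
  H_2: rank ker ∂_2 − rank ∂_3 = (8 − 7) − 0 = 1, and there is no ∂_3, so H_2 = Z.

As a check, the Euler characteristic is 6 − 12 + 8 = 2, which agrees with 1 − 0 + 1 = 2.
(K is a triangulation of the 2-sphere S^2.)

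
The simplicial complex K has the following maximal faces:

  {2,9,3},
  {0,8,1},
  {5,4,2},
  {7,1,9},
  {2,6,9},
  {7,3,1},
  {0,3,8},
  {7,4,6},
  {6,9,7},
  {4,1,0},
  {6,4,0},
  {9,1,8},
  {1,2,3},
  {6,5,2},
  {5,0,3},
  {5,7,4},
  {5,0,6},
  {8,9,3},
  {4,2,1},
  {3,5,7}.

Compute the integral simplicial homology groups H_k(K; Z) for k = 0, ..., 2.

H_0 ≅ Z,  H_1 ≅ Z ⊕ Z_2,  H_2 = 0.

Take the total order 0 < 1 < 2 < 3 < 4 < 5 < 6 < 7 < 8 < 9 on the vertex set. Then K (dimension 2) consists of the simplices:

  0-simplices (10): [0], [1], [2], [3], [4], [5], [6], [7], [8], [9]
  1-simplices (30): (30 of them)
  2-simplices (20): (20 of them)

giving chain groups C_0 ≅ Z^10, C_1 ≅ Z^30, C_2 ≅ Z^20.

Boundary ∂_1: C_1 → C_0 maps an edge to its endpoints' difference, ∂[p,q] = q − p. For instance
  ∂[0,8] = [8] − [0].
As a 10×30 matrix over Z this has rank 9, with invariant factors (1,1,1,1,1,1,1,1,1).

The boundary map ∂_2: C_2 → C_1 acts by ∂[p,q,r] = [q,r] − [p,r] + [p,q]. For instance
  ∂[3,5,7] = [5,7] − [3,7] + [3,5],
  ∂[0,1,4] = [1,4] − [0,4] + [0,1].
This gives a 30×20 integer matrix of rank 20; reducing to Smith normal form yields diagonal entries (1,1,1,1,1,1,1,1,1,1,1,1,1,1,1,1,1,1,1,2).

Reading off H_k = ker ∂_k / im ∂_{k+1}:

  H_0: rank C_0 − rank ∂_1 = 10 − 9 = 1, and the invariant factors of ∂_1 are all 1, so H_0 = Z.
  H_1: rank ker ∂_1 − rank ∂_2 = (30 − 9) − 20 = 1, and ∂_2 has invariant factor 2 > 1, so H_1 = Z ⊕ Z_2.
  H_2: rank ker ∂_2 − rank ∂_3 = (20 − 20) − 0 = 0, and there is no ∂_3, so H_2 = 0.

As a check, the Euler characteristic is 10 − 30 + 20 = 0, which agrees with 1 − 1 + 0 = 0.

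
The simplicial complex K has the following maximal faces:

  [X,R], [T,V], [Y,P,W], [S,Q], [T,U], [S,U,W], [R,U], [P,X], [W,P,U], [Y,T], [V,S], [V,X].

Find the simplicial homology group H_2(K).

H_2 = 0.

We work with the vertex ordering P < Q < R < S < T < U < V < W < X < Y. The simplices of K, each written with vertices in increasing order, are:

  0-simplices (10): P, Q, R, S, T, U, V, W, X, Y
  1-simplices (16): PU, PW, PX, PY, QS, RU, RX, SU, SV, SW, TU, TV, TY, UW, VX, WY
  2-simplices (3): PUW, PWY, SUW

so the chain groups are C_0 ≅ Z^10, C_1 ≅ Z^16, C_2 ≅ Z^3.

Boundary ∂_1: C_1 → C_0 maps an edge to its endpoints' difference, ∂[p,q] = q − p.
The resulting 10×16 matrix has rank 9, and its Smith normal form has invariant factors (1,1,1,1,1,1,1,1,1).

Boundary ∂_2: C_2 → C_1 sends each 2-simplex [p,q,r] to [q,r] − [p,r] + [p,q]. For instance
  ∂PUW = UW − PW + PU,
  ∂PWY = WY − PY + PW.
As a 16×3 matrix over Z this has rank 3, with invariant factors (1,1,1).

Now H_k = ker ∂_k / im ∂_{k+1}, so:

  H_2: rank ker ∂_2 − rank ∂_3 = (3 − 3) − 0 = 0, and there is no ∂_3, so H_2 = 0.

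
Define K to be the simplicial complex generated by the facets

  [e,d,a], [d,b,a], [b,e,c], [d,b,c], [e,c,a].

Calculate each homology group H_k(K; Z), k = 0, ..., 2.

Take the total order a < b < c < d < e on the vertex set. Then K (dimension 2) consists of the simplices:

  0-simplices (5): a, b, c, d, e
  1-simplices (10): ab, ac, ad, ae, bc, bd, be, cd, ce, de
  2-simplices (5): abd, ace, ade, bcd, bce

so the chain groups are C_0 ≅ Z^5, C_1 ≅ Z^10, C_2 ≅ Z^5.

Boundary ∂_1: C_1 → C_0 sends each edge [p,q] (with p < q) to q − p. For instance
  ∂de = e − d.
The resulting 5×10 matrix has rank 4, and its Smith normal form has invariant factors (1,1,1,1).

Boundary ∂_2: C_2 → C_1 sends each 2-simplex [p,q,r] to [q,r] − [p,r] + [p,q]. For instance
  ∂bce = ce − be + bc,
  ∂bcd = cd − bd + bc.
This gives a 10×5 integer matrix of rank 5; reducing to Smith normal form yields diagonal entries (1,1,1,1,1).

Computing H_k = (kernel of ∂_k) / (image of ∂_{k+1}):

  H_0: rank C_0 − rank ∂_1 = 5 − 4 = 1, and the invariant factors of ∂_1 are all 1, so H_0 = Z.
  H_1: rank ker ∂_1 − rank ∂_2 = (10 − 4) − 5 = 1, and the invariant factors of ∂_2 are all 1, so H_1 = Z.
  H_2: rank ker ∂_2 − rank ∂_3 = (5 − 5) − 0 = 0, and there is no ∂_3, so H_2 = 0.

H_0 = Z,  H_1 = Z,  H_2 = 0.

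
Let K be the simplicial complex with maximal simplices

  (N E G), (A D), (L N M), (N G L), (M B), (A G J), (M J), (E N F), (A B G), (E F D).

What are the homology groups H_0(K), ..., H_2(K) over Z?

H_0 = Z,  H_1 = Z^3,  H_2 = 0.

Take the total order A < B < D < E < F < G < J < L < M < N on the vertex set. Then K (dimension 2) consists of the simplices:

  0-simplices (10): A, B, D, E, F, G, J, L, M, N
  1-simplices (19): AB, AD, AG, AJ, BG, BM, DE, DF, EF, EG, EN, FN, GJ, GL, GN, JM, LM, LN, MN
  2-simplices (7): ABG, AGJ, DEF, EFN, EGN, GLN, LMN

Hence C_0 ≅ Z^10, C_1 ≅ Z^19, C_2 ≅ Z^7.

Boundary ∂_1: C_1 → C_0 maps an edge to its endpoints' difference, ∂[p,q] = q − p.
The 10×19 boundary matrix has rank 9 and Smith normal form diag(1,1,1,1,1,1,1,1,1).

Boundary ∂_2: C_2 → C_1 sends each 2-simplex [p,q,r] to [q,r] − [p,r] + [p,q]. For instance
  ∂GLN = LN − GN + GL,
  ∂AGJ = GJ − AJ + AG.
The resulting 19×7 matrix has rank 7, and its Smith normal form has invariant factors (1,1,1,1,1,1,1).

Computing H_k = (kernel of ∂_k) / (image of ∂_{k+1}):

  H_0: rank C_0 − rank ∂_1 = 10 − 9 = 1, and the invariant factors of ∂_1 are all 1, so H_0 ≅ Z.
  H_1: rank ker ∂_1 − rank ∂_2 = (19 − 9) − 7 = 3, and the invariant factors of ∂_2 are all 1, so H_1 ≅ Z^3.
  H_2: rank ker ∂_2 − rank ∂_3 = (7 − 7) − 0 = 0, and there is no ∂_3, so H_2 ≅ 0.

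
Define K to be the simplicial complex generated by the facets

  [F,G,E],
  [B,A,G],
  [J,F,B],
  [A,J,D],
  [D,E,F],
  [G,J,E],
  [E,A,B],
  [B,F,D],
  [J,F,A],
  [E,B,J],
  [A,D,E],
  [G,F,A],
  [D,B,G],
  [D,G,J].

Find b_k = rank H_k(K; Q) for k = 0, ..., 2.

b_0 = 1, b_1 = 2, b_2 = 1.

We work with the vertex ordering A < B < D < E < F < G < J. The simplices of K, each written with vertices in increasing order, are:

  0-simplices (7): A, B, D, E, F, G, J
  1-simplices (21): AB, AD, AE, AF, AG, AJ, BD, BE, BF, BG, BJ, DE, DF, DG, DJ, EF, EG, EJ, FG, FJ, GJ
  2-simplices (14): ABE, ABG, ADE, ADJ, AFG, AFJ, BDF, BDG, BEJ, BFJ, DEF, DGJ, EFG, EGJ

giving chain groups C_0 ≅ Z^7, C_1 ≅ Z^21, C_2 ≅ Z^14.

Boundary ∂_1: C_1 → C_0 maps an edge to its endpoints' difference, ∂[p,q] = q − p.
The 7×21 boundary matrix has rank 6 and Smith normal form diag(1,1,1,1,1,1).

Boundary ∂_2: C_2 → C_1 sends each 2-simplex [p,q,r] to [q,r] − [p,r] + [p,q]. For instance
  ∂DEF = EF − DF + DE,
  ∂EFG = FG − EG + EF.
The resulting 21×14 matrix has rank 13, and its Smith normal form has invariant factors (1,1,1,1,1,1,1,1,1,1,1,1,1).

Now H_k = ker ∂_k / im ∂_{k+1}, so:

  H_0: rank C_0 − rank ∂_1 = 7 − 6 = 1, and the invariant factors of ∂_1 are all 1, so H_0 ≅ Z.
  H_1: rank ker ∂_1 − rank ∂_2 = (21 − 6) − 13 = 2, and the invariant factors of ∂_2 are all 1, so H_1 ≅ Z^2.
  H_2: rank ker ∂_2 − rank ∂_3 = (14 − 13) − 0 = 1, and there is no ∂_3, so H_2 ≅ Z.

(K is a triangulation of the torus T^2.)

Hence the Betti numbers are b_0 = 1, b_1 = 2, b_2 = 1.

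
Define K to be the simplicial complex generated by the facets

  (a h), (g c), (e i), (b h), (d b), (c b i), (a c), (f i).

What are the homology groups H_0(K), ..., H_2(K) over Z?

H_0 ≅ Z,  H_1 ≅ Z,  H_2 = 0.

Take the total order a < b < c < d < e < f < g < h < i on the vertex set. Then K (dimension 2) consists of the simplices:

  0-simplices (9): a, b, c, d, e, f, g, h, i
  1-simplices (10): ac, ah, bc, bd, bh, bi, cg, ci, ei, fi
  2-simplices (1): bci

giving chain groups C_0 ≅ Z^9, C_1 ≅ Z^10, C_2 ≅ Z^1.

Boundary ∂_1: C_1 → C_0 is given by ∂[p,q] = [q] − [p]. For instance
  ∂bi = i − b.
The resulting 9×10 matrix has rank 8, and its Smith normal form has invariant factors (1,1,1,1,1,1,1,1).

The boundary map ∂_2: C_2 → C_1 maps a triangle to the signed sum of its edges. For instance
  ∂bci = ci − bi + bc.
The 10×1 boundary matrix has rank 1 and Smith normal form diag(1).

Now H_k = ker ∂_k / im ∂_{k+1}, so:

  H_0: rank C_0 − rank ∂_1 = 9 − 8 = 1, and the invariant factors of ∂_1 are all 1, so H_0 ≅ Z.
  H_1: rank ker ∂_1 − rank ∂_2 = (10 − 8) − 1 = 1, and the invariant factors of ∂_2 are all 1, so H_1 ≅ Z.
  H_2: rank ker ∂_2 − rank ∂_3 = (1 − 1) − 0 = 0, and there is no ∂_3, so H_2 ≅ 0.

As a check, the Euler characteristic is 9 − 10 + 1 = 0, which agrees with 1 − 1 + 0 = 0.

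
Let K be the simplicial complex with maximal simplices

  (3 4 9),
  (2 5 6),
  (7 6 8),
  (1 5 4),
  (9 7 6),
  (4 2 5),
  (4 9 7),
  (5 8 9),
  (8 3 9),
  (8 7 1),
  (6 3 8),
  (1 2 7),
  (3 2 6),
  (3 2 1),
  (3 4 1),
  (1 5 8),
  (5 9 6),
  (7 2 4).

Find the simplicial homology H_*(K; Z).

H_0 ≅ Z,  H_1 ≅ Z ⊕ Z/2,  H_2 = 0.

Order the vertices as 1 < 2 < 3 < 4 < 5 < 6 < 7 < 8 < 9. Listing each simplex with vertices in this order, K has dimension 2 with simplices:

  0-simplices (9): [1], [2], [3], [4], [5], [6], [7], [8], [9]
  1-simplices (27): (27 of them)
  2-simplices (18): [1,2,3], [1,2,7], [1,3,4], [1,4,5], [1,5,8], [1,7,8], [2,3,6], [2,4,5], [2,4,7], [2,5,6], [3,4,9], [3,6,8], [3,8,9], [4,7,9], [5,6,9], [5,8,9], [6,7,8], [6,7,9]

so the chain groups are C_0 ≅ Z^9, C_1 ≅ Z^27, C_2 ≅ Z^18.

∂_1: C_1 → C_0 is given by ∂[p,q] = [q] − [p]. For instance
  ∂[3,6] = [6] − [3].
As a 9×27 matrix over Z this has rank 8, with invariant factors (1,1,1,1,1,1,1,1).

Boundary ∂_2: C_2 → C_1 sends each 2-simplex [p,q,r] to [q,r] − [p,r] + [p,q]. For instance
  ∂[4,7,9] = [7,9] − [4,9] + [4,7],
  ∂[3,4,9] = [4,9] − [3,9] + [3,4].
The resulting 27×18 matrix has rank 18, and its Smith normal form has invariant factors (1,1,1,1,1,1,1,1,1,1,1,1,1,1,1,1,1,2).

Reading off H_k = ker ∂_k / im ∂_{k+1}:

  H_0: rank C_0 − rank ∂_1 = 9 − 8 = 1, and the invariant factors of ∂_1 are all 1, so H_0 = Z.
  H_1: rank ker ∂_1 − rank ∂_2 = (27 − 8) − 18 = 1, and ∂_2 has invariant factor 2 > 1, so H_1 = Z ⊕ Z/2.
  H_2: rank ker ∂_2 − rank ∂_3 = (18 − 18) − 0 = 0, and there is no ∂_3, so H_2 = 0.

As a check, the Euler characteristic is 9 − 27 + 18 = 0, which agrees with 1 − 1 + 0 = 0.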